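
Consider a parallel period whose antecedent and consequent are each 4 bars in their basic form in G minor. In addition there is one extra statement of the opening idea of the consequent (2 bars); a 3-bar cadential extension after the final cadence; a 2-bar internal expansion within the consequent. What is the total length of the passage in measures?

Basic parallel period: 4 + 4 = 8 bars.
8 (basic form) + 2 (extra statement) + 3 (cadential extension) + 2 (internal expansion) = 15.

15 measures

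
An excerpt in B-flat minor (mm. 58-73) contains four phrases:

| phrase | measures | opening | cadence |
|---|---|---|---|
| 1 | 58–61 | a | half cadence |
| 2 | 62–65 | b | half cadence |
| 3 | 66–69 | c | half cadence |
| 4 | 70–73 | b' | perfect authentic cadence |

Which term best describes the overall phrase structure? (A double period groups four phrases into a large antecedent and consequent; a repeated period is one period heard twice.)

contrasting double period

Four phrases in two halves: the first half (bars 58-65) ends with a half cadence, the second (bars 66–73) with a perfect authentic cadence — a large antecedent–consequent pair, i.e. a double period.
Phrase 3 begins with different material from phrase 1, making it contrasting.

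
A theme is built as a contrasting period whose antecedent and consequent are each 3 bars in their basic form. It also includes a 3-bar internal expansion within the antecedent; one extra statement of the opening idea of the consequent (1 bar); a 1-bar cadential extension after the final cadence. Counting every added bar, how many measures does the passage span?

Basic contrasting period: 3 + 3 = 6 bars.
6 (basic form) + 3 (internal expansion) + 1 (extra statement) + 1 (cadential extension) = 11.

11 measures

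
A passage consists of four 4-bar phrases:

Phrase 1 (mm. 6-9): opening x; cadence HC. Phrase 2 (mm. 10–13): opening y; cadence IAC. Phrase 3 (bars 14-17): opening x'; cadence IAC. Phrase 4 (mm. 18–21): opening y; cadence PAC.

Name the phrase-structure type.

parallel double period

Four phrases in two halves: the first half (bars 6–13) ends with an imperfect authentic cadence, the second (mm. 14–21) with a perfect authentic cadence — a large antecedent–consequent pair, i.e. a double period.
Phrase 3 begins with the same material as phrase 1, making it parallel.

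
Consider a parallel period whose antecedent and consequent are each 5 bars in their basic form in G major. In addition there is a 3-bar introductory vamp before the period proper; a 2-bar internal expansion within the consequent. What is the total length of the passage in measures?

Basic parallel period: 5 + 5 = 10 bars.
10 (basic form) + 3 (introduction) + 2 (internal expansion) = 15.

15 measures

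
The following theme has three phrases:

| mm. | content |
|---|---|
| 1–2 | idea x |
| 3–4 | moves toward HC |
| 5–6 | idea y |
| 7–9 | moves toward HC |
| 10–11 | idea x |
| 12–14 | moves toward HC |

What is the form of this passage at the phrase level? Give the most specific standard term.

The final phrase closes with a half cadence, which is not stronger than the preceding half cadence; the 3 phrases lack an overall antecedent–consequent design and so form a phrase group.

phrase group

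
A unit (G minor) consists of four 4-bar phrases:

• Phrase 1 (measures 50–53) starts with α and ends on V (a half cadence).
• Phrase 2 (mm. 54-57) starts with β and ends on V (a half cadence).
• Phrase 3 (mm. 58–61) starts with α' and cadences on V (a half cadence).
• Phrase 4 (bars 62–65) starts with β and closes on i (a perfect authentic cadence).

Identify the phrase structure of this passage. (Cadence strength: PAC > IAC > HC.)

parallel double period

Four phrases in two halves: the first half (measures 50–57) ends with a half cadence, the second (measures 58–65) with a perfect authentic cadence — a large antecedent–consequent pair, i.e. a double period.
Phrase 3 begins with the same material as phrase 1, making it parallel.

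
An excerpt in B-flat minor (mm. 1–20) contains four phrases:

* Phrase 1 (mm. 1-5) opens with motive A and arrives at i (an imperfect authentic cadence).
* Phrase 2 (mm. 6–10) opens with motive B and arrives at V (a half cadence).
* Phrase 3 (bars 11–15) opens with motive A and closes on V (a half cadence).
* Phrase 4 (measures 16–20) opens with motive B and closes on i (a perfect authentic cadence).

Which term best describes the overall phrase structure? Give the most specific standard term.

Four phrases in two halves: the first half (mm. 1–10) ends with a half cadence, the second (measures 11–20) with a perfect authentic cadence — a large antecedent–consequent pair, i.e. a double period.
Phrase 3 begins with the same material as phrase 1, making it parallel.

parallel double period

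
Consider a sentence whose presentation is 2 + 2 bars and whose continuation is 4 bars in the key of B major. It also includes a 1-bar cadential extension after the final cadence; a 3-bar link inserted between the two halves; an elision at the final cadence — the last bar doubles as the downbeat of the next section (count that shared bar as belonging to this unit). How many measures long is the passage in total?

Basic sentence: 2 + 2 + 4 = 8 bars.
8 (basic form) + 1 (cadential extension) + 3 (link) = 12.
The elision shares a bar with the next section but does not change this unit's count.

12 measures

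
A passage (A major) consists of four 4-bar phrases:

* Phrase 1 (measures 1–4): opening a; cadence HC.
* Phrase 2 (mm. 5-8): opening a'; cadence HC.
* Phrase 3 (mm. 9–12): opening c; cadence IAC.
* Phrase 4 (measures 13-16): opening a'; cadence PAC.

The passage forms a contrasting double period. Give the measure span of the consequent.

In a double period the four phrases pair into a large antecedent (phrases 1–2, ending half cadence) and a large consequent (phrases 3–4, ending perfect authentic cadence). The consequent spans measures 9–16.

measures 9–16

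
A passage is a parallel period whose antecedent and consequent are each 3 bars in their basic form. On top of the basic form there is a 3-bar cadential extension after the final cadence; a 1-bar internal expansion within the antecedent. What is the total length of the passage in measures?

10 measures

Basic parallel period: 3 + 3 = 6 bars.
6 (basic form) + 3 (cadential extension) + 1 (internal expansion) = 10.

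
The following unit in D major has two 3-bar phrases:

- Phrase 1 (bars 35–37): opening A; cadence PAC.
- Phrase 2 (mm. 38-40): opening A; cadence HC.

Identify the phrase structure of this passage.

phrase group

The second phrase closes with a half cadence, which is not stronger than the first phrase's perfect authentic cadence; without a weak→strong cadential pair there is no antecedent–consequent relationship, so this is a phrase group rather than a period.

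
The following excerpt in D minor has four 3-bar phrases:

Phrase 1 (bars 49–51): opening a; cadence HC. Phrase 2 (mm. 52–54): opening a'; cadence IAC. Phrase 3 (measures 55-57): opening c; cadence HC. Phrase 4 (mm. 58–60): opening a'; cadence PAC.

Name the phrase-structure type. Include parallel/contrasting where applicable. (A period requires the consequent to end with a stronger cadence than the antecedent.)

contrasting double period

Four phrases in two halves: the first half (mm. 49–54) ends with an imperfect authentic cadence, the second (bars 55–60) with a perfect authentic cadence — a large antecedent–consequent pair, i.e. a double period.
Phrase 3 begins with different material from phrase 1, making it contrasting.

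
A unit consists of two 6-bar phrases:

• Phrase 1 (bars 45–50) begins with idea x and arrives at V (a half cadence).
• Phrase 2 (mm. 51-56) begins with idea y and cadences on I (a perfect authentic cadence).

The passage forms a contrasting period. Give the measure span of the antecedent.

measures 45–50

The antecedent is the phrase ending with the weaker cadence (half cadence, phrase 1) and the consequent the one ending more conclusively (perfect authentic cadence, phrase 2); the antecedent is measures 45-50.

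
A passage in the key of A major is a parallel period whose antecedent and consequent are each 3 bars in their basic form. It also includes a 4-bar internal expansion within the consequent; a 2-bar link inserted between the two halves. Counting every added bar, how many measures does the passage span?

12 measures

Basic parallel period: 3 + 3 = 6 bars.
6 (basic form) + 4 (internal expansion) + 2 (link) = 12.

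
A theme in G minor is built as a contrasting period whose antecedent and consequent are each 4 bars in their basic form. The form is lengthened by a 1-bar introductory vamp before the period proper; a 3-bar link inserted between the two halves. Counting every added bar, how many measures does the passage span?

Basic contrasting period: 4 + 4 = 8 bars.
8 (basic form) + 1 (introduction) + 3 (link) = 12.

12 measures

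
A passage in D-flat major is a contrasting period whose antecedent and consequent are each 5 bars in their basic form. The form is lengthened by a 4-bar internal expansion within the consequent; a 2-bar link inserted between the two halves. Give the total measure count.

16 measures

Basic contrasting period: 5 + 5 = 10 bars.
10 (basic form) + 4 (internal expansion) + 2 (link) = 16.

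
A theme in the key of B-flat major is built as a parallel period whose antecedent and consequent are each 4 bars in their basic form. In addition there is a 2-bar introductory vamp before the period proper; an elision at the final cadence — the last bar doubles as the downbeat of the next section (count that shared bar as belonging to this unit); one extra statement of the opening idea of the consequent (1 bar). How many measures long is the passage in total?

11 measures

Basic parallel period: 4 + 4 = 8 bars.
8 (basic form) + 2 (introduction) + 1 (extra statement) = 11.
The elision shares a bar with the next section but does not change this unit's count.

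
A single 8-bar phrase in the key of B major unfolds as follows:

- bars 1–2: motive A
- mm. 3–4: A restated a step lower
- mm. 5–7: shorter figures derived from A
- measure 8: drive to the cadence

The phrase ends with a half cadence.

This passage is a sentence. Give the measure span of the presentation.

measures 1–4

The presentation of a sentence is the basic idea (mm. 1–2) plus its repetition (bars 3–4); the presentation is therefore measures 1-4.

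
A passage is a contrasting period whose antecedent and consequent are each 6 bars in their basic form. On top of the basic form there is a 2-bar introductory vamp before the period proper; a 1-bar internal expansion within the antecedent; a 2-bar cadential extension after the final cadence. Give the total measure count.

Basic contrasting period: 6 + 6 = 12 bars.
12 (basic form) + 2 (introduction) + 1 (internal expansion) + 2 (cadential extension) = 17.

17 measures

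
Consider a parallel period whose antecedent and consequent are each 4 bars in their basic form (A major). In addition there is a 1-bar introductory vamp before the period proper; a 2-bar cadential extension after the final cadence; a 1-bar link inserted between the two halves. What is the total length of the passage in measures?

12 measures

Basic parallel period: 4 + 4 = 8 bars.
8 (basic form) + 1 (introduction) + 2 (cadential extension) + 1 (link) = 12.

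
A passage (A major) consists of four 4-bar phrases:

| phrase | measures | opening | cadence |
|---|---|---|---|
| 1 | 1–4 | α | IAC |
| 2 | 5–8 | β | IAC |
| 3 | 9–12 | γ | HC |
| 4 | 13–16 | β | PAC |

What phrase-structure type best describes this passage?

contrasting double period

Four phrases in two halves: the first half (measures 1–8) ends with an imperfect authentic cadence, the second (mm. 9–16) with a perfect authentic cadence — a large antecedent–consequent pair, i.e. a double period.
Phrase 3 begins with different material from phrase 1, making it contrasting.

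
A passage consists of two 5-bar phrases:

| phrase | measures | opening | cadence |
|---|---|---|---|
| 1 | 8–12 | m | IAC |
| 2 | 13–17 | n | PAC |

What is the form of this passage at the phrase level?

Phrase 1 ends with an imperfect authentic cadence (weaker) and phrase 2 with a perfect authentic cadence (stronger): antecedent + consequent = a period.
The two phrases open with different material (m / n), so the period is contrasting.

contrasting period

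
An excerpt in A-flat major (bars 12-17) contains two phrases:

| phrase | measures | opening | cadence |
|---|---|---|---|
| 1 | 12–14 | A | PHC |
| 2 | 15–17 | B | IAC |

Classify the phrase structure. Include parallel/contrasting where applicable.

contrasting period

Phrase 1 ends with a Phrygian half cadence (weaker) and phrase 2 with an imperfect authentic cadence (stronger): antecedent + consequent = a period.
The two phrases open with different material (A / B), so the period is contrasting.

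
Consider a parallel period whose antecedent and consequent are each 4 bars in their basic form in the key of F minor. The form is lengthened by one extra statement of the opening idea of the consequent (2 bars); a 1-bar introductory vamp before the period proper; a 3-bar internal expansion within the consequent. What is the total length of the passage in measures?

14 measures

Basic parallel period: 4 + 4 = 8 bars.
8 (basic form) + 2 (extra statement) + 1 (introduction) + 3 (internal expansion) = 14.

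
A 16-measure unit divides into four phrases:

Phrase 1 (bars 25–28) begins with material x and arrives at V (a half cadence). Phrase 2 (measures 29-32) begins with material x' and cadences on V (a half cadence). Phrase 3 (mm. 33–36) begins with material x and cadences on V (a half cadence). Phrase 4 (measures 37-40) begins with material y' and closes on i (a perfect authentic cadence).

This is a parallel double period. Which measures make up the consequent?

In a double period the first pair of phrases (ending half cadence) is the large antecedent and the second pair (ending perfect authentic cadence) is the large consequent; the consequent is measures 33–40.

measures 33–40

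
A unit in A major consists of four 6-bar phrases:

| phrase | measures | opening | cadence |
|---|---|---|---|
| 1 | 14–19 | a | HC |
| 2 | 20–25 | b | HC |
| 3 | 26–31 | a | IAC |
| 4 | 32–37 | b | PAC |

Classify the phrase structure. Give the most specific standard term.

Four phrases in two halves: the first half (measures 14-25) ends with a half cadence, the second (measures 26-37) with a perfect authentic cadence — a large antecedent–consequent pair, i.e. a double period.
Phrase 3 begins with the same material as phrase 1, making it parallel.

parallel double period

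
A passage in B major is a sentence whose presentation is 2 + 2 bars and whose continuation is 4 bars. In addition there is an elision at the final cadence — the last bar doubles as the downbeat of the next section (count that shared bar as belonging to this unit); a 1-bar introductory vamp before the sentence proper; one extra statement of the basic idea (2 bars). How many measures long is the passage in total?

Basic sentence: 2 + 2 + 4 = 8 bars.
8 (basic form) + 1 (introduction) + 2 (extra statement) = 11.
The elision shares a bar with the next section but does not change this unit's count.

11 measures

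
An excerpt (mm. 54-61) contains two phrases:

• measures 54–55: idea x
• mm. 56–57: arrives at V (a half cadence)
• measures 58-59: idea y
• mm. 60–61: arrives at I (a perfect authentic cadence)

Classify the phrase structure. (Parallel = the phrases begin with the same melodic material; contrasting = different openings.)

Phrase 1 ends with a half cadence (weaker) and phrase 2 with a perfect authentic cadence (stronger): antecedent + consequent = a period.
The two phrases open with different material (x / y), so the period is contrasting.

contrasting period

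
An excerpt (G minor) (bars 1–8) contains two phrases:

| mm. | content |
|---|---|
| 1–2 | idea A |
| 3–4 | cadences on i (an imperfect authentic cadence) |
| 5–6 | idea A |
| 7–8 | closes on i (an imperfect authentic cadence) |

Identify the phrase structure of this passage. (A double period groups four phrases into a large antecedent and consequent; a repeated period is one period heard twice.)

repeated phrase

Both phrases have the same opening (A) and the same cadence (imperfect authentic cadence): the second is a restatement, not a consequent, so this is a repeated phrase rather than a period.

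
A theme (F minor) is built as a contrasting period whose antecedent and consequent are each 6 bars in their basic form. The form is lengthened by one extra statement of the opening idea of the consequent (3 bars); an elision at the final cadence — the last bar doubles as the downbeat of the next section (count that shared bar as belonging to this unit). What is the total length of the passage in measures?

Basic contrasting period: 6 + 6 = 12 bars.
12 (basic form) + 3 (extra statement) = 15.
The elision shares a bar with the next section but does not change this unit's count.

15 measures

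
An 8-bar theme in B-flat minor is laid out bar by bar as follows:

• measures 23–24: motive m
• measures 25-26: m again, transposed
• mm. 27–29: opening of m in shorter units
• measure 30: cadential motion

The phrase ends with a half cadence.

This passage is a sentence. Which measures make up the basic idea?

measures 23–24

The presentation of a sentence is the basic idea (measures 23-24) plus its repetition (mm. 25-26); the basic idea is therefore mm. 23-24.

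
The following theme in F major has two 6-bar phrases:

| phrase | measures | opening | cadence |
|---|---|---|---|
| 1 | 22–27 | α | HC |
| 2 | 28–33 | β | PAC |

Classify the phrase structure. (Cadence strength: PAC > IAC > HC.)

Phrase 1 ends with a half cadence (weaker) and phrase 2 with a perfect authentic cadence (stronger): antecedent + consequent = a period.
The two phrases open with different material (α / β), so the period is contrasting.

contrasting period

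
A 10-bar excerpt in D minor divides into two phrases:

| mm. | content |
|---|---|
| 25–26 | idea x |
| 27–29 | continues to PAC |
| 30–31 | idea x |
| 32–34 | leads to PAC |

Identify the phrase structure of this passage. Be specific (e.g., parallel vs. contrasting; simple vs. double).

repeated phrase

Both phrases have the same opening (x) and the same cadence (perfect authentic cadence): the second is a restatement, not a consequent, so this is a repeated phrase rather than a period.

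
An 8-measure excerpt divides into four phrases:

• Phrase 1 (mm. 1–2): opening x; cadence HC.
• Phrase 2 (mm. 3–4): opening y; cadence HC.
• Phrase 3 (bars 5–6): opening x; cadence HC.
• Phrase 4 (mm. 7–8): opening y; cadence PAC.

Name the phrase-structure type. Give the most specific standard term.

parallel double period

Four phrases in two halves: the first half (bars 1–4) ends with a half cadence, the second (mm. 5–8) with a perfect authentic cadence — a large antecedent–consequent pair, i.e. a double period.
Phrase 3 begins with the same material as phrase 1, making it parallel.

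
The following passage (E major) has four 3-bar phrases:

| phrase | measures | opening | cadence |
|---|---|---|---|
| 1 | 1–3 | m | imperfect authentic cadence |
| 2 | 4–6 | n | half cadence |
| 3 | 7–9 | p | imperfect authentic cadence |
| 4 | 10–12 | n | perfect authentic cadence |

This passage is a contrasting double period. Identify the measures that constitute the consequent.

In a double period the four phrases pair into a large antecedent (phrases 1–2, ending half cadence) and a large consequent (phrases 3–4, ending perfect authentic cadence). The consequent spans mm. 7–12.

measures 7–12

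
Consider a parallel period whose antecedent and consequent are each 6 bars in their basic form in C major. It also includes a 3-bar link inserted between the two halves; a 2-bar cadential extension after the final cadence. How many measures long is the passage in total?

17 measures

Basic parallel period: 6 + 6 = 12 bars.
12 (basic form) + 3 (link) + 2 (cadential extension) = 17.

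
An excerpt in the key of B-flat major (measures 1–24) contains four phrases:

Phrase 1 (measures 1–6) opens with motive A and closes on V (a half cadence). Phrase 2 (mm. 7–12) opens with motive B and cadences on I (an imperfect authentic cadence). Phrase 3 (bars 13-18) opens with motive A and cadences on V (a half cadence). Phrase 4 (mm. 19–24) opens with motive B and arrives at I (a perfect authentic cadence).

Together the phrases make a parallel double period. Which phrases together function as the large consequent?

In a double period the first pair of phrases (ending imperfect authentic cadence) is the large antecedent and the second pair (ending perfect authentic cadence) is the large consequent; the consequent is phrases 3 and 4.

phrases 3 and 4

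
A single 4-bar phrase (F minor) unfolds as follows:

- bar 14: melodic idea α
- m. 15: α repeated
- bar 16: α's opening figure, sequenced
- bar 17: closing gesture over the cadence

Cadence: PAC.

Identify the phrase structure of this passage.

Basic idea (bar 14) + its repetition (m. 15) form the presentation; fragmentation and cadence (mm. 16-17) form the continuation — the 4-bar whole is a sentence.

sentence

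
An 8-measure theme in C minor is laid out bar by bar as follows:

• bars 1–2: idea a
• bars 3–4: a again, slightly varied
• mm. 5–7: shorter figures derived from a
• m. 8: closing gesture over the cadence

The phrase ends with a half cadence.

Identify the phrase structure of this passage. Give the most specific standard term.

sentence

Basic idea (measures 1-2) + its repetition (mm. 3–4) form the presentation; fragmentation and cadence (mm. 5–8) form the continuation — the 8-bar whole is a sentence.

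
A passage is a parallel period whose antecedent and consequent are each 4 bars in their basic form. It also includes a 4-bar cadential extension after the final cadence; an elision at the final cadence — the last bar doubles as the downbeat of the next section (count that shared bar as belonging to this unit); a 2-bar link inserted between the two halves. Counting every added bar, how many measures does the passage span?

Basic parallel period: 4 + 4 = 8 bars.
8 (basic form) + 4 (cadential extension) + 2 (link) = 14.
The elision shares a bar with the next section but does not change this unit's count.

14 measures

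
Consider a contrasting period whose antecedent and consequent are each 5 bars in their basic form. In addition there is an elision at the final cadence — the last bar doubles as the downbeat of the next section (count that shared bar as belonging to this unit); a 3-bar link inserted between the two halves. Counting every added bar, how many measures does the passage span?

Basic contrasting period: 5 + 5 = 10 bars.
10 (basic form) + 3 (link) = 13.
The elision shares a bar with the next section but does not change this unit's count.

13 measures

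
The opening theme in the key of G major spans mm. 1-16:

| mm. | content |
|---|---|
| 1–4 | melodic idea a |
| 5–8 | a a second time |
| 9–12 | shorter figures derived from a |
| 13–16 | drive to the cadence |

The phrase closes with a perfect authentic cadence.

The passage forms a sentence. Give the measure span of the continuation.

After the presentation (measures 1–8), the continuation covers the fragmentation through the cadence: mm. 9–16.

measures 9–16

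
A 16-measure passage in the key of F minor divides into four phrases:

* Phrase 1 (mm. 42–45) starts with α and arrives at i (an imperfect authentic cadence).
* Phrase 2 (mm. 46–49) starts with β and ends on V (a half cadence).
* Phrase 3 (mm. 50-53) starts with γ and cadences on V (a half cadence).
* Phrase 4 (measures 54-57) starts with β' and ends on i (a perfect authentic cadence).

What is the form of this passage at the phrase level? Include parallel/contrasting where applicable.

Four phrases in two halves: the first half (mm. 42–49) ends with a half cadence, the second (measures 50-57) with a perfect authentic cadence — a large antecedent–consequent pair, i.e. a double period.
Phrase 3 begins with different material from phrase 1, making it contrasting.

contrasting double period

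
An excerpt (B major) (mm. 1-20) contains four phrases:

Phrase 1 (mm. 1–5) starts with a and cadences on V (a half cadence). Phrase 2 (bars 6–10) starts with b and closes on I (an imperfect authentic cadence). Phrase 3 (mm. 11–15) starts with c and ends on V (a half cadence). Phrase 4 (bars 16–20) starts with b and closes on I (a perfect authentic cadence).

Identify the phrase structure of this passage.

Four phrases in two halves: the first half (mm. 1-10) ends with an imperfect authentic cadence, the second (mm. 11-20) with a perfect authentic cadence — a large antecedent–consequent pair, i.e. a double period.
Phrase 3 begins with different material from phrase 1, making it contrasting.

contrasting double period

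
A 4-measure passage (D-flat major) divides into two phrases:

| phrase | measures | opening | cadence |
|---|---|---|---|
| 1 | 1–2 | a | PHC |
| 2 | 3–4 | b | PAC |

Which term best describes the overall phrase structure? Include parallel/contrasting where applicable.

contrasting period

Phrase 1 ends with a Phrygian half cadence (weaker) and phrase 2 with a perfect authentic cadence (stronger): antecedent + consequent = a period.
The two phrases open with different material (a / b), so the period is contrasting.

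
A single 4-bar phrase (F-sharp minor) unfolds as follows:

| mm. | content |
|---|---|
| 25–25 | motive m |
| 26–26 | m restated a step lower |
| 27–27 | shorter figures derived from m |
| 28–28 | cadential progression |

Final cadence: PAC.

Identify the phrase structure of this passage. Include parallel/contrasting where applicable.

sentence

Basic idea (bar 25) + its repetition (bar 26) form the presentation; fragmentation and cadence (mm. 27–28) form the continuation — the 4-bar whole is a sentence.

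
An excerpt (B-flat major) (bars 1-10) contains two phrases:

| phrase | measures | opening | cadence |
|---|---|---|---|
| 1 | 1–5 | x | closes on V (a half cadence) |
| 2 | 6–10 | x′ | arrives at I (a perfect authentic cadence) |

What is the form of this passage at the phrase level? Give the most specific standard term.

parallel period

Phrase 1 ends with a half cadence (weaker) and phrase 2 with a perfect authentic cadence (stronger): antecedent + consequent = a period.
The two phrases open with the same material (x / x′), so the period is parallel.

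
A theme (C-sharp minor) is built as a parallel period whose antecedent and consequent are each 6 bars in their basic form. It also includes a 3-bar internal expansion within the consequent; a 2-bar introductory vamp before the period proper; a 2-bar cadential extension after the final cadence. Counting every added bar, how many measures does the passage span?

Basic parallel period: 6 + 6 = 12 bars.
12 (basic form) + 3 (internal expansion) + 2 (introduction) + 2 (cadential extension) = 19.

19 measures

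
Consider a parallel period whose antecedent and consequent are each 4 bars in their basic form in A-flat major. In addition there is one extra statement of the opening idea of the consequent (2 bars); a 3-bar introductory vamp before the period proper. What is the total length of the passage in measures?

13 measures

Basic parallel period: 4 + 4 = 8 bars.
8 (basic form) + 2 (extra statement) + 3 (introduction) = 13.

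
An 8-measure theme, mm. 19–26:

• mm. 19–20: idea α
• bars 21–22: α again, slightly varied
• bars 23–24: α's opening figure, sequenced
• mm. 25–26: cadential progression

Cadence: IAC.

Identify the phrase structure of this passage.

Basic idea (mm. 19–20) + its repetition (mm. 21–22) form the presentation; fragmentation and cadence (mm. 23–26) form the continuation — the 8-bar whole is a sentence.

sentence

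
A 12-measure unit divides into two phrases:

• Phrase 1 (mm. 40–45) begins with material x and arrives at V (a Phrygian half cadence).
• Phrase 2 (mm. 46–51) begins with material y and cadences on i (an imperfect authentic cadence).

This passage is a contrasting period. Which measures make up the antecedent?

The antecedent is the phrase ending with the weaker cadence (Phrygian half cadence, phrase 1) and the consequent the one ending more conclusively (imperfect authentic cadence, phrase 2); the antecedent is mm. 40–45.

measures 40–45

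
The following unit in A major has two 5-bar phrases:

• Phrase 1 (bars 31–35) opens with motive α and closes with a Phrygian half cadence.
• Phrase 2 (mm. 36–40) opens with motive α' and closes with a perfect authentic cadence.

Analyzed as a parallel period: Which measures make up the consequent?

The antecedent is the phrase ending with the weaker cadence (Phrygian half cadence, phrase 1) and the consequent the one ending more conclusively (perfect authentic cadence, phrase 2); the consequent is measures 36–40.

measures 36–40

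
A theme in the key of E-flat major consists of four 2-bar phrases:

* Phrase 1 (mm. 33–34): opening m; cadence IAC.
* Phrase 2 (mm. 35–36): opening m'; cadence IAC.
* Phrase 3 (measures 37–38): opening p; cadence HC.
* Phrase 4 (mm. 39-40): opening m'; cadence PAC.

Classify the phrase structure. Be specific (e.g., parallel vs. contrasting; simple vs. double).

contrasting double period

Four phrases in two halves: the first half (bars 33–36) ends with an imperfect authentic cadence, the second (bars 37–40) with a perfect authentic cadence — a large antecedent–consequent pair, i.e. a double period.
Phrase 3 begins with different material from phrase 1, making it contrasting.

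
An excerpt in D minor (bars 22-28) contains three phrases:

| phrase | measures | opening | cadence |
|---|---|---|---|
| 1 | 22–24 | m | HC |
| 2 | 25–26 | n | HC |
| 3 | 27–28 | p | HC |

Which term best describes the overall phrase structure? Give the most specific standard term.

The final phrase closes with a half cadence, which is not stronger than the preceding half cadence; the 3 phrases lack an overall antecedent–consequent design and so form a phrase group.

phrase group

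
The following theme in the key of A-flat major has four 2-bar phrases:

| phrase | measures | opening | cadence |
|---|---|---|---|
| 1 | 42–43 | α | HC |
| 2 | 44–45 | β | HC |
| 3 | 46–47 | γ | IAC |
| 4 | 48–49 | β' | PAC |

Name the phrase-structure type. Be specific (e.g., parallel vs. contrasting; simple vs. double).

contrasting double period

Four phrases in two halves: the first half (mm. 42-45) ends with a half cadence, the second (measures 46-49) with a perfect authentic cadence — a large antecedent–consequent pair, i.e. a double period.
Phrase 3 begins with different material from phrase 1, making it contrasting.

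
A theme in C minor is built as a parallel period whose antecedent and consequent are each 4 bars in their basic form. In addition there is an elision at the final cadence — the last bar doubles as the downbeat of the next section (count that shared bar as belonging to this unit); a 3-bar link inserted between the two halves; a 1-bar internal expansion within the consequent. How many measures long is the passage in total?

Basic parallel period: 4 + 4 = 8 bars.
8 (basic form) + 3 (link) + 1 (internal expansion) = 12.
The elision shares a bar with the next section but does not change this unit's count.

12 measures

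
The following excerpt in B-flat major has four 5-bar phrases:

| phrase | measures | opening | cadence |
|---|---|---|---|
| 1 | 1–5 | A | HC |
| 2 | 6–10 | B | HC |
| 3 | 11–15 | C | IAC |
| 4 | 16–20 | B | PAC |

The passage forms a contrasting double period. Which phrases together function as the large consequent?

phrases 3 and 4

In a double period the first pair of phrases (ending half cadence) is the large antecedent and the second pair (ending perfect authentic cadence) is the large consequent; the consequent is phrases 3 and 4.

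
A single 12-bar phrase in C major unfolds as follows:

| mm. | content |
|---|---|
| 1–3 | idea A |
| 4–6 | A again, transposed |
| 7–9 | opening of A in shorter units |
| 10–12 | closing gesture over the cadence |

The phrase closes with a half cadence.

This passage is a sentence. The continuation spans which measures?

measures 7–12

After the presentation (bars 1–6), the continuation covers the fragmentation through the cadence: mm. 7-12.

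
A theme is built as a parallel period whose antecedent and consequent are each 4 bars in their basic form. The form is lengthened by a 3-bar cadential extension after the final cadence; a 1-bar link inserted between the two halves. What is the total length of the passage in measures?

Basic parallel period: 4 + 4 = 8 bars.
8 (basic form) + 3 (cadential extension) + 1 (link) = 12.

12 measures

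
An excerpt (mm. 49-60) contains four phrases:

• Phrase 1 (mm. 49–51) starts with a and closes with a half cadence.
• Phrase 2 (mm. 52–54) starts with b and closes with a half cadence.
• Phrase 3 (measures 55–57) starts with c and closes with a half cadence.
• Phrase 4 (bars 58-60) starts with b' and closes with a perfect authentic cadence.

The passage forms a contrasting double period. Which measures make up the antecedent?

measures 49–54

In a double period the four phrases pair into a large antecedent (phrases 1–2, ending half cadence) and a large consequent (phrases 3–4, ending perfect authentic cadence). The antecedent spans mm. 49–54.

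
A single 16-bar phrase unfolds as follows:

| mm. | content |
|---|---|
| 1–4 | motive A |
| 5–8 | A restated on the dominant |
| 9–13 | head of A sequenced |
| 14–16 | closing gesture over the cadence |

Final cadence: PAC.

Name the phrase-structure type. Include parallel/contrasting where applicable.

sentence

Basic idea (measures 1-4) + its repetition (mm. 5–8) form the presentation; fragmentation and cadence (bars 9–16) form the continuation — the 16-bar whole is a sentence.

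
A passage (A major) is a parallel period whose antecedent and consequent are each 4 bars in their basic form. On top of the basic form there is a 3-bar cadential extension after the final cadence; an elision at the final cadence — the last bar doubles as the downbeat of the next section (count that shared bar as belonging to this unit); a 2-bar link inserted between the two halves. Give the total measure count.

13 measures

Basic parallel period: 4 + 4 = 8 bars.
8 (basic form) + 3 (cadential extension) + 2 (link) = 13.
The elision shares a bar with the next section but does not change this unit's count.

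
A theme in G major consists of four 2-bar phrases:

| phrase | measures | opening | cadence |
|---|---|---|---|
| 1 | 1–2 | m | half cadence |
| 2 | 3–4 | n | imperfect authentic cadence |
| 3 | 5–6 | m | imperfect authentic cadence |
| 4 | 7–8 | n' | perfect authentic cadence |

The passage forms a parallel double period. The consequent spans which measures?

In a double period the four phrases pair into a large antecedent (phrases 1–2, ending imperfect authentic cadence) and a large consequent (phrases 3–4, ending perfect authentic cadence). The consequent spans mm. 5-8.

measures 5–8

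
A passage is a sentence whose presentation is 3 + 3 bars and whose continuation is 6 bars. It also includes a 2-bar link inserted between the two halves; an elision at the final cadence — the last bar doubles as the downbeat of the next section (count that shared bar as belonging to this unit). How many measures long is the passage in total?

14 measures

Basic sentence: 3 + 3 + 6 = 12 bars.
12 (basic form) + 2 (link) = 14.
The elision shares a bar with the next section but does not change this unit's count.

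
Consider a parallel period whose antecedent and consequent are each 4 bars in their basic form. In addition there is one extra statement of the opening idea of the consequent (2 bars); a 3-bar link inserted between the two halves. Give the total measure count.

Basic parallel period: 4 + 4 = 8 bars.
8 (basic form) + 2 (extra statement) + 3 (link) = 13.

13 measures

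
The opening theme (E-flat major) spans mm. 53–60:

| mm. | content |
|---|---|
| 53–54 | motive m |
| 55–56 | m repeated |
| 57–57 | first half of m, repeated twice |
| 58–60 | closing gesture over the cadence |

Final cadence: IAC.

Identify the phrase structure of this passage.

sentence

Basic idea (mm. 53–54) + its repetition (bars 55–56) form the presentation; fragmentation and cadence (measures 57-60) form the continuation — the 8-bar whole is a sentence.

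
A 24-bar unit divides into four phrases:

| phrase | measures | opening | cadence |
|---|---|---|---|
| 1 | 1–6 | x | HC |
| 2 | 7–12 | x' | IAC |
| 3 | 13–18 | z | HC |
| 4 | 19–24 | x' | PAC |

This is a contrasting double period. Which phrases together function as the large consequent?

In a double period the first pair of phrases (ending imperfect authentic cadence) is the large antecedent and the second pair (ending perfect authentic cadence) is the large consequent; the consequent is phrases 3 and 4.

phrases 3 and 4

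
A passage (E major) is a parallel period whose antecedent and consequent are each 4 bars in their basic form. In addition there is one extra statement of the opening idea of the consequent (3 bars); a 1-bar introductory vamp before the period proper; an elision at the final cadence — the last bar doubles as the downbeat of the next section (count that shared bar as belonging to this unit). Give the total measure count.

12 measures

Basic parallel period: 4 + 4 = 8 bars.
8 (basic form) + 3 (extra statement) + 1 (introduction) = 12.
The elision shares a bar with the next section but does not change this unit's count.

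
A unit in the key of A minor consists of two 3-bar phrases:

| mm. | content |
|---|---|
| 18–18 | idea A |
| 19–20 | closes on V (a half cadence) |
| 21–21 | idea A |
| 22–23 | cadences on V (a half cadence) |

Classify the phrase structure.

Both phrases have the same opening (A) and the same cadence (half cadence): the second is a restatement, not a consequent, so this is a repeated phrase rather than a period.

repeated phrase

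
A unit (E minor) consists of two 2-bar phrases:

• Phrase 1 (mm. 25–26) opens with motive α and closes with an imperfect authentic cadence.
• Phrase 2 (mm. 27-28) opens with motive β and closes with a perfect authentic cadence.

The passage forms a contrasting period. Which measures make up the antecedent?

The phrase ending with the weaker cadence (imperfect authentic cadence) is the antecedent; the one ending more conclusively (perfect authentic cadence) is the consequent. The antecedent is measures 25–26.

measures 25–26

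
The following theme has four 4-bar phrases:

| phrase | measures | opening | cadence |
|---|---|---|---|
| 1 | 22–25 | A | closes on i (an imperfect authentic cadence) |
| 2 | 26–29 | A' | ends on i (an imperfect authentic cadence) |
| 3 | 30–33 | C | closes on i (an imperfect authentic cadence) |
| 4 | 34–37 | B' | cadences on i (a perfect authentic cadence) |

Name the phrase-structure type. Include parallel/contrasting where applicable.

contrasting double period

Four phrases in two halves: the first half (bars 22–29) ends with an imperfect authentic cadence, the second (bars 30–37) with a perfect authentic cadence — a large antecedent–consequent pair, i.e. a double period.
Phrase 3 begins with different material from phrase 1, making it contrasting.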